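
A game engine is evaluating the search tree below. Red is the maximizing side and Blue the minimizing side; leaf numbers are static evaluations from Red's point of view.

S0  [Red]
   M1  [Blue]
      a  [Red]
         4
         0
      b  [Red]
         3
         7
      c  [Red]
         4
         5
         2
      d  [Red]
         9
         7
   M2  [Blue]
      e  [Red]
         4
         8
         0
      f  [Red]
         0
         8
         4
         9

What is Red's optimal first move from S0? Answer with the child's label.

a (Red): max(4, 0) = 4
b (Red): max(3, 7) = 7
c (Red): max(4, 5, 2) = 5
d (Red): max(9, 7) = 9
M1 (Blue): min(4, 7, 5, 9) = 4
e (Red): max(4, 8, 0) = 8
f (Red): max(0, 8, 4, 9) = 9
M2 (Blue): min(8, 9) = 8
S0 (Red): max(4, 8) = 8
Red at S0 wants the highest of {M1=4, M2=8}, so chooses M2.

M2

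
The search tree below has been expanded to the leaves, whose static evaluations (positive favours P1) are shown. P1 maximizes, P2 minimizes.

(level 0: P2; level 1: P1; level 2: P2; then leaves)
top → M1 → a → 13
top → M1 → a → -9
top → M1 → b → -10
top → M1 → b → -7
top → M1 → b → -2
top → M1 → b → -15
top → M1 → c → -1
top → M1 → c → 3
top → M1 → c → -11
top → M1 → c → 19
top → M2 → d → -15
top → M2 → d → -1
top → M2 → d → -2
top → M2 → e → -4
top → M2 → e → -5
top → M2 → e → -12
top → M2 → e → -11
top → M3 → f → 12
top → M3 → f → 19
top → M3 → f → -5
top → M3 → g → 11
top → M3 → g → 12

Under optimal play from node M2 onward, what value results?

-12

d (P2): min(-15, -1, -2) = -15
e (P2): min(-4, -5, -12, -11) = -12
M2 (P1): max(-15, -12) = -12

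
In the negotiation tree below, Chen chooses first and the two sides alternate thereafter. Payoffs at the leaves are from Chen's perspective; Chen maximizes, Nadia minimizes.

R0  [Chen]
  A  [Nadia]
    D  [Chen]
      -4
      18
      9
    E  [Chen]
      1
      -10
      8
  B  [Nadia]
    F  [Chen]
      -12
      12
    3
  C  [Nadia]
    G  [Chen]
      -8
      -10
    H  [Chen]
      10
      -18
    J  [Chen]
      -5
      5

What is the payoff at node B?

3

F (Chen): max(-12, 12) = 12
B (Nadia): min(12, 3) = 3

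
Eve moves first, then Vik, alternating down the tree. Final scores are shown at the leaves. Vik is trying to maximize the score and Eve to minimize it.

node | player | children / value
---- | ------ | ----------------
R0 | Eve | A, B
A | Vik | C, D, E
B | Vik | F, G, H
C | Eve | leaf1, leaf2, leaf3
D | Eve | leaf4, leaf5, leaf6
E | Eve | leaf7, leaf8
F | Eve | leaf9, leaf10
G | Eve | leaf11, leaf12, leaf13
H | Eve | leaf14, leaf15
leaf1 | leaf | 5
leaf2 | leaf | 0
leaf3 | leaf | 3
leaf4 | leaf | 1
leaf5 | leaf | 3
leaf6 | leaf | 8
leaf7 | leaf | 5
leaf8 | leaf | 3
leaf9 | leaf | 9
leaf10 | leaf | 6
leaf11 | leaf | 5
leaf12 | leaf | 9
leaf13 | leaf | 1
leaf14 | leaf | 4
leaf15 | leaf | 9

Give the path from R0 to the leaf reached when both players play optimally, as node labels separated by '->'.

C (Eve): min(5, 0, 3) = 0
D (Eve): min(1, 3, 8) = 1
E (Eve): min(5, 3) = 3
A (Vik): max(0, 1, 3) = 3
F (Eve): min(9, 6) = 6
G (Eve): min(5, 9, 1) = 1
H (Eve): min(4, 9) = 4
B (Vik): max(6, 1, 4) = 6
R0 (Eve): min(3, 6) = 3
At R0, Eve picks A (lowest: 3).
At A, Vik picks E (highest: 3).
At E, Eve picks leaf8 (lowest: 3).
Terminal value 3.

R0 -> A -> E -> leaf8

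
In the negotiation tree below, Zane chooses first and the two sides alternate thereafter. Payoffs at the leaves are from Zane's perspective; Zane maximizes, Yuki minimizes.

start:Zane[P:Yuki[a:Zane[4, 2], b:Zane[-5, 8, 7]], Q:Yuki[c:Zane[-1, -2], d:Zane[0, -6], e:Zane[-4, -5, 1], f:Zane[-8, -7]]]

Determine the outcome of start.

a (Zane): max(4, 2) = 4
b (Zane): max(-5, 8, 7) = 8
P (Yuki): min(4, 8) = 4
c (Zane): max(-1, -2) = -1
d (Zane): max(0, -6) = 0
e (Zane): max(-4, -5, 1) = 1
f (Zane): max(-8, -7) = -7
Q (Yuki): min(-1, 0, 1, -7) = -7
start (Zane): max(4, -7) = 4

4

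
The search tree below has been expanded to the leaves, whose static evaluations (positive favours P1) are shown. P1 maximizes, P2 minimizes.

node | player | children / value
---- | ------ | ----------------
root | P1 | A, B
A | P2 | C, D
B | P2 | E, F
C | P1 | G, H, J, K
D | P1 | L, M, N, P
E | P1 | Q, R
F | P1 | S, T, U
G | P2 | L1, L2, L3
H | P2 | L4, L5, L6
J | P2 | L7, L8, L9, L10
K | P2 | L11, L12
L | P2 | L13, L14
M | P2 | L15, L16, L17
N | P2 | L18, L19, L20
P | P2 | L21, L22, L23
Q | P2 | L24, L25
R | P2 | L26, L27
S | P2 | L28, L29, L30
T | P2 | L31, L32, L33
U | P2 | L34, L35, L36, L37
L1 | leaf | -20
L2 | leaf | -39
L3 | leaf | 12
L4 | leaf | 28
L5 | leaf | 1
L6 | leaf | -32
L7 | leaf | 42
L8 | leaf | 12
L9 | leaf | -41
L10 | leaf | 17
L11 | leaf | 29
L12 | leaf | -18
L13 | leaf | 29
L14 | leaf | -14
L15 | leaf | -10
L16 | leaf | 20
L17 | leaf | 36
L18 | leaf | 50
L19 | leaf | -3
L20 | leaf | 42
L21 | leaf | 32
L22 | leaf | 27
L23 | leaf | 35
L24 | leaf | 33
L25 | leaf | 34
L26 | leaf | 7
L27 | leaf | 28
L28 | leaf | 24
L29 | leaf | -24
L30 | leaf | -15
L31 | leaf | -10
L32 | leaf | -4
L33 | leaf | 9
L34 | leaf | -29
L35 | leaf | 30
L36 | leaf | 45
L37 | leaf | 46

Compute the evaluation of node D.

27

L (P2): min(29, -14) = -14
M (P2): min(-10, 20, 36) = -10
N (P2): min(50, -3, 42) = -3
P (P2): min(32, 27, 35) = 27
D (P1): max(-14, -10, -3, 27) = 27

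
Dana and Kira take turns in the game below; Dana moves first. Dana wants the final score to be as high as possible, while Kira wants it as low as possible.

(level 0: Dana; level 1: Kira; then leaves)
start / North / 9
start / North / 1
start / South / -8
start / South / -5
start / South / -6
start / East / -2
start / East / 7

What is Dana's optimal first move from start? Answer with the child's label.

North (Kira): min(9, 1) = 1
South (Kira): min(-8, -5, -6) = -8
East (Kira): min(-2, 7) = -2
start (Dana): max(1, -8, -2) = 1
Dana at start wants the highest of {North=1, South=-8, East=-2}, so chooses North.

North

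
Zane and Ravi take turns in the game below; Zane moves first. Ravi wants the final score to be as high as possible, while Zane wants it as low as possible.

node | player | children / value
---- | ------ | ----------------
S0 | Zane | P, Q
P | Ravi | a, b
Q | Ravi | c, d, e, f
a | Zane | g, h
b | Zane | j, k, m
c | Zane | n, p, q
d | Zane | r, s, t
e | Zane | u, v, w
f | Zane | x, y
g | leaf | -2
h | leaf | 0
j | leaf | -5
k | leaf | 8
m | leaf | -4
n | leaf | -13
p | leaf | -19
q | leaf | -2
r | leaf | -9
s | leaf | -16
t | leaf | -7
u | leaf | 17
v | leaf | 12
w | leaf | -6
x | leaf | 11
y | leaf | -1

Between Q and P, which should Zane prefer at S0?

c (Zane): min(-13, -19, -2) = -19
d (Zane): min(-9, -16, -7) = -16
e (Zane): min(17, 12, -6) = -6
f (Zane): min(11, -1) = -1
Q (Ravi): max(-19, -16, -6, -1) = -1
a (Zane): min(-2, 0) = -2
b (Zane): min(-5, 8, -4) = -5
P (Ravi): max(-2, -5) = -2
Zane prefers the lower value; Q=-1, P=-2. P is better since -2 < -1.

P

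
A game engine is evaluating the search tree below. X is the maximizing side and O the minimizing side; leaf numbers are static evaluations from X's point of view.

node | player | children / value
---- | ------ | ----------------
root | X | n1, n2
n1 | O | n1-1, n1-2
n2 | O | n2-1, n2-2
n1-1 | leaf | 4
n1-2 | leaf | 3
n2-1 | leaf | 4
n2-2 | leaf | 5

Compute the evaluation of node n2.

4

n2 (O): min(4, 5) = 4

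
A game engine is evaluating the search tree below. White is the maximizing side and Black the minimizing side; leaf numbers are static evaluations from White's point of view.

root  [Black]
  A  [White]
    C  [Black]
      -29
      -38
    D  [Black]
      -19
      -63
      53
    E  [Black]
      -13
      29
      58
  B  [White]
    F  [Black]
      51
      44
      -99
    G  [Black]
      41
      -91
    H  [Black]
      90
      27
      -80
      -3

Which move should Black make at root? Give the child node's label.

B

C (Black): min(-29, -38) = -38
D (Black): min(-19, -63, 53) = -63
E (Black): min(-13, 29, 58) = -13
A (White): max(-38, -63, -13) = -13
F (Black): min(51, 44, -99) = -99
G (Black): min(41, -91) = -91
H (Black): min(90, 27, -80, -3) = -80
B (White): max(-99, -91, -80) = -80
root (Black): min(-13, -80) = -80
Black at root wants the lowest of {A=-13, B=-80}, so chooses B.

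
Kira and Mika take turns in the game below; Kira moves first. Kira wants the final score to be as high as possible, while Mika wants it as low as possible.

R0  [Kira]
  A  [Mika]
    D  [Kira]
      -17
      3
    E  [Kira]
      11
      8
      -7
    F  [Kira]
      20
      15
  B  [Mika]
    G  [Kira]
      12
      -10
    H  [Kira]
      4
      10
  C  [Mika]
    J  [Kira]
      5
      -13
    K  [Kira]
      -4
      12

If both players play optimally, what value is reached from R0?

D (Kira): max(-17, 3) = 3
E (Kira): max(11, 8, -7) = 11
F (Kira): max(20, 15) = 20
A (Mika): min(3, 11, 20) = 3
G (Kira): max(12, -10) = 12
H (Kira): max(4, 10) = 10
B (Mika): min(12, 10) = 10
J (Kira): max(5, -13) = 5
K (Kira): max(-4, 12) = 12
C (Mika): min(5, 12) = 5
R0 (Kira): max(3, 10, 5) = 10

10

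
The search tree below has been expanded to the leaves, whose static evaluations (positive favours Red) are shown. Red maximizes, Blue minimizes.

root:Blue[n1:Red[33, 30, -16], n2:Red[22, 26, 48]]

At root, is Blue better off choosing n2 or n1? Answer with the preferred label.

n2 (Red): max(22, 26, 48) = 48
n1 (Red): max(33, 30, -16) = 33
Blue prefers the lower value; n2=48, n1=33. n1 is better since 33 < 48.

n1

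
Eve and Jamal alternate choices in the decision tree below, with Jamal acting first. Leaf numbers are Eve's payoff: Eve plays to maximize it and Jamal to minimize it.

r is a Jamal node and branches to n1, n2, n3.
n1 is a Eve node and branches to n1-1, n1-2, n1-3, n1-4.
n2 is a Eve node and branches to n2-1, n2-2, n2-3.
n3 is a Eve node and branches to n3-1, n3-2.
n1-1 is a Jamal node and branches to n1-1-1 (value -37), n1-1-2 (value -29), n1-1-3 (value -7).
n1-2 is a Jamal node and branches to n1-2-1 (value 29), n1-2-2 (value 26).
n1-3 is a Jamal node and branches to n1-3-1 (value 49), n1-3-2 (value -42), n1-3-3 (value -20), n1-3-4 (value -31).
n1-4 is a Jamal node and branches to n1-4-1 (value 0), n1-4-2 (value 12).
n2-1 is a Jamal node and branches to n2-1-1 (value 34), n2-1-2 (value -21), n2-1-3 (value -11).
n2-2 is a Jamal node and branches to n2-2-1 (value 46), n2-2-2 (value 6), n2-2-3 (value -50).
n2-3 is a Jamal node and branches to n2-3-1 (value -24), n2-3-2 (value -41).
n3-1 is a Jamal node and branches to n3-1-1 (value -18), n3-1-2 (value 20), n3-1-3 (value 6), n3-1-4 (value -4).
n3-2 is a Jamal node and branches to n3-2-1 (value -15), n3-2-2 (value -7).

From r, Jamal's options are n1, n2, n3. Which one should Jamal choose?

n1-1 (Jamal): min(-37, -29, -7) = -37
n1-2 (Jamal): min(29, 26) = 26
n1-3 (Jamal): min(49, -42, -20, -31) = -42
n1-4 (Jamal): min(0, 12) = 0
n1 (Eve): max(-37, 26, -42, 0) = 26
n2-1 (Jamal): min(34, -21, -11) = -21
n2-2 (Jamal): min(46, 6, -50) = -50
n2-3 (Jamal): min(-24, -41) = -41
n2 (Eve): max(-21, -50, -41) = -21
n3-1 (Jamal): min(-18, 20, 6, -4) = -18
n3-2 (Jamal): min(-15, -7) = -15
n3 (Eve): max(-18, -15) = -15
r (Jamal): min(26, -21, -15) = -21
Jamal at r wants the lowest of {n1=26, n2=-21, n3=-15}, so chooses n2.

n2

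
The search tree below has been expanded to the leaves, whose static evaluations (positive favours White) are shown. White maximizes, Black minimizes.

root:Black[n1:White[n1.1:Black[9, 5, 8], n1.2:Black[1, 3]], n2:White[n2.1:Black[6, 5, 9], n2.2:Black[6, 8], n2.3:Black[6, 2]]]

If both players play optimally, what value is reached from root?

5

n1.1 (Black): min(9, 5, 8) = 5
n1.2 (Black): min(1, 3) = 1
n1 (White): max(5, 1) = 5
n2.1 (Black): min(6, 5, 9) = 5
n2.2 (Black): min(6, 8) = 6
n2.3 (Black): min(6, 2) = 2
n2 (White): max(5, 6, 2) = 6
root (Black): min(5, 6) = 5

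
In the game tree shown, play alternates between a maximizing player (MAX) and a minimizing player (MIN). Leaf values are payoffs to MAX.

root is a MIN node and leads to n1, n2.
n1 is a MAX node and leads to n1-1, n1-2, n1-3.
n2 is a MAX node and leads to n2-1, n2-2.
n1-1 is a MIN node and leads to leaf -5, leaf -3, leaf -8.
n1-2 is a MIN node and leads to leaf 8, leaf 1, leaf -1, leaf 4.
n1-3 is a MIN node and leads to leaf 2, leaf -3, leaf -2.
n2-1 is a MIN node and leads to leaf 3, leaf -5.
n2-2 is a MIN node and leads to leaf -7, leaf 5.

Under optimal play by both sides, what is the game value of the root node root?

-5

n1-1 (MIN): min(-5, -3, -8) = -8
n1-2 (MIN): min(8, 1, -1, 4) = -1
n1-3 (MIN): min(2, -3, -2) = -3
n1 (MAX): max(-8, -1, -3) = -1
n2-1 (MIN): min(3, -5) = -5
n2-2 (MIN): min(-7, 5) = -7
n2 (MAX): max(-5, -7) = -5
root (MIN): min(-1, -5) = -5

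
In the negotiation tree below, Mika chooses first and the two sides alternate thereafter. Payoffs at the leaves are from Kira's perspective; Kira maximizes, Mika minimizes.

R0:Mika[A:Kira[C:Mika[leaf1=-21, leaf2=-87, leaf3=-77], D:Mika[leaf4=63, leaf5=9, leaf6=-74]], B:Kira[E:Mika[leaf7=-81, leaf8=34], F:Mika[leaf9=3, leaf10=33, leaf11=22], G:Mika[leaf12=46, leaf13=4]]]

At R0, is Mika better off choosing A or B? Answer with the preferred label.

C (Mika): min(-21, -87, -77) = -87
D (Mika): min(63, 9, -74) = -74
A (Kira): max(-87, -74) = -74
E (Mika): min(-81, 34) = -81
F (Mika): min(3, 33, 22) = 3
G (Mika): min(46, 4) = 4
B (Kira): max(-81, 3, 4) = 4
Mika prefers the lower value; A=-74, B=4. A is better since -74 < 4.

A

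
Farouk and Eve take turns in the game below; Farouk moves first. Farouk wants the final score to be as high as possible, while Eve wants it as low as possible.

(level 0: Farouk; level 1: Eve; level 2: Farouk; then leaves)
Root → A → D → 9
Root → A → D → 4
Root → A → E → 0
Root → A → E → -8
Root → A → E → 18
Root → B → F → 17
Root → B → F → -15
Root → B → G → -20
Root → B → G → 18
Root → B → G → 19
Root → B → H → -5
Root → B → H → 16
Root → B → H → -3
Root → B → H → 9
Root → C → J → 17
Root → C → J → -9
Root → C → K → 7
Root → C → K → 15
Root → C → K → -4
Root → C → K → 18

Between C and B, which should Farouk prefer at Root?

J (Farouk): max(17, -9) = 17
K (Farouk): max(7, 15, -4, 18) = 18
C (Eve): min(17, 18) = 17
F (Farouk): max(17, -15) = 17
G (Farouk): max(-20, 18, 19) = 19
H (Farouk): max(-5, 16, -3, 9) = 16
B (Eve): min(17, 19, 16) = 16
Farouk prefers the higher value; C=17, B=16. C is better since 17 > 16.

C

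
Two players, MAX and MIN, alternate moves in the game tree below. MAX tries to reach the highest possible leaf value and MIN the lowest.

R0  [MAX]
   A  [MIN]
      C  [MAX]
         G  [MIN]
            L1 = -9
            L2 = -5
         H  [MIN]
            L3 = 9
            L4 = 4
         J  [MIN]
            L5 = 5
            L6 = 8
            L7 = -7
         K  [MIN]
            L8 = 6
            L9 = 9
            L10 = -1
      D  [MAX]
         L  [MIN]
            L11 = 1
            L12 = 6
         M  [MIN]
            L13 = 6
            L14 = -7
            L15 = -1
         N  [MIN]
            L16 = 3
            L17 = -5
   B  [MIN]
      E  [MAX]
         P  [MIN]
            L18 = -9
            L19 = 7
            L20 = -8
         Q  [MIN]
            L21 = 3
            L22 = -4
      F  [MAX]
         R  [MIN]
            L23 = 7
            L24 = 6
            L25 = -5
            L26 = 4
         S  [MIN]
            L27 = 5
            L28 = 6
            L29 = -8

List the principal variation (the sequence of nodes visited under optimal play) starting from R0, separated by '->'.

R0 -> A -> D -> L -> L11

G (MIN): min(-9, -5) = -9
H (MIN): min(9, 4) = 4
J (MIN): min(5, 8, -7) = -7
K (MIN): min(6, 9, -1) = -1
C (MAX): max(-9, 4, -7, -1) = 4
L (MIN): min(1, 6) = 1
M (MIN): min(6, -7, -1) = -7
N (MIN): min(3, -5) = -5
D (MAX): max(1, -7, -5) = 1
A (MIN): min(4, 1) = 1
P (MIN): min(-9, 7, -8) = -9
Q (MIN): min(3, -4) = -4
E (MAX): max(-9, -4) = -4
R (MIN): min(7, 6, -5, 4) = -5
S (MIN): min(5, 6, -8) = -8
F (MAX): max(-5, -8) = -5
B (MIN): min(-4, -5) = -5
R0 (MAX): max(1, -5) = 1
At R0, MAX picks A (highest: 1).
At A, MIN picks D (lowest: 1).
At D, MAX picks L (highest: 1).
At L, MIN picks L11 (lowest: 1).
Terminal value 1.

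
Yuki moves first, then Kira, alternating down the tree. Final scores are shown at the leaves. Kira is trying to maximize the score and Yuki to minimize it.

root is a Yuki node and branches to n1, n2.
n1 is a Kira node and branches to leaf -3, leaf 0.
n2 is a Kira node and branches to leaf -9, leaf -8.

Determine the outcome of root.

n1 (Kira): max(-3, 0) = 0
n2 (Kira): max(-9, -8) = -8
root (Yuki): min(0, -8) = -8

-8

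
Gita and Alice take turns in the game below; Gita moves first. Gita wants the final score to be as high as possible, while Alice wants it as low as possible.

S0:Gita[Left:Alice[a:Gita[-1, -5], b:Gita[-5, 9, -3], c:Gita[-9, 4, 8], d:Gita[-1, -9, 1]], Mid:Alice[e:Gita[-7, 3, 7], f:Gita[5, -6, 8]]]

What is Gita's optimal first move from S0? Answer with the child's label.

Mid

a (Gita): max(-1, -5) = -1
b (Gita): max(-5, 9, -3) = 9
c (Gita): max(-9, 4, 8) = 8
d (Gita): max(-1, -9, 1) = 1
Left (Alice): min(-1, 9, 8, 1) = -1
e (Gita): max(-7, 3, 7) = 7
f (Gita): max(5, -6, 8) = 8
Mid (Alice): min(7, 8) = 7
S0 (Gita): max(-1, 7) = 7
Gita at S0 wants the highest of {Left=-1, Mid=7}, so chooses Mid.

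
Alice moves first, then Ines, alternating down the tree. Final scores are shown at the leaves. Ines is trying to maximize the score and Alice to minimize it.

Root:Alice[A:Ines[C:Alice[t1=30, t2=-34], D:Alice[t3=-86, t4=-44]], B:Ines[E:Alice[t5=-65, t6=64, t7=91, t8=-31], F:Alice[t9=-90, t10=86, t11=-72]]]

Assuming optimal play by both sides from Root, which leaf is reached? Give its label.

t5

C (Alice): min(30, -34) = -34
D (Alice): min(-86, -44) = -86
A (Ines): max(-34, -86) = -34
E (Alice): min(-65, 64, 91, -31) = -65
F (Alice): min(-90, 86, -72) = -90
B (Ines): max(-65, -90) = -65
Root (Alice): min(-34, -65) = -65
At Root, Alice picks B (lowest: -65).
At B, Ines picks E (highest: -65).
At E, Alice picks t5 (lowest: -65).
Terminal value -65.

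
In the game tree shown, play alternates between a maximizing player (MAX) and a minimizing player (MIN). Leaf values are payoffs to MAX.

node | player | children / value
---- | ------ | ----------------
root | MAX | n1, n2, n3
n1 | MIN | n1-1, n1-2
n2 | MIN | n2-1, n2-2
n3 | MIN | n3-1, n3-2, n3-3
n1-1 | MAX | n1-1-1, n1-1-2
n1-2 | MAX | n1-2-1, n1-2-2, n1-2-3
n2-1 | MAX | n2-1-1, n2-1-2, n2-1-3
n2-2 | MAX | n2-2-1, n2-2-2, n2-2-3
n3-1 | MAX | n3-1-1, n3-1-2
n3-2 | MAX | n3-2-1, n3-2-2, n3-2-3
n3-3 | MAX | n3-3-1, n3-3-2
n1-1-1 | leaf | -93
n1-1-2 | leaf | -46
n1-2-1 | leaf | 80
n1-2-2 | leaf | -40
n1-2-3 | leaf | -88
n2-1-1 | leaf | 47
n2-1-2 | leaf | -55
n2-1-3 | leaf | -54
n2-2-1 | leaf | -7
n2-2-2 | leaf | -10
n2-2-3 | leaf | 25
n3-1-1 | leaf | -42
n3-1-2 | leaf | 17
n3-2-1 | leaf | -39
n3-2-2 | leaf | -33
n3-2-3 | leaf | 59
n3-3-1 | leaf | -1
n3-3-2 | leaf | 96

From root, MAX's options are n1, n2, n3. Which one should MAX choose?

n2

n1-1 (MAX): max(-93, -46) = -46
n1-2 (MAX): max(80, -40, -88) = 80
n1 (MIN): min(-46, 80) = -46
n2-1 (MAX): max(47, -55, -54) = 47
n2-2 (MAX): max(-7, -10, 25) = 25
n2 (MIN): min(47, 25) = 25
n3-1 (MAX): max(-42, 17) = 17
n3-2 (MAX): max(-39, -33, 59) = 59
n3-3 (MAX): max(-1, 96) = 96
n3 (MIN): min(17, 59, 96) = 17
root (MAX): max(-46, 25, 17) = 25
MAX at root wants the highest of {n1=-46, n2=25, n3=17}, so chooses n2.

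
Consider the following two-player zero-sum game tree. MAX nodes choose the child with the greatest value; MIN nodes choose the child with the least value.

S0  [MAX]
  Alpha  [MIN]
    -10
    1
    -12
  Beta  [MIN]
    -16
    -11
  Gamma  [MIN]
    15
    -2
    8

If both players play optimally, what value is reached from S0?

-2

Alpha (MIN): min(-10, 1, -12) = -12
Beta (MIN): min(-16, -11) = -16
Gamma (MIN): min(15, -2, 8) = -2
S0 (MAX): max(-12, -16, -2) = -2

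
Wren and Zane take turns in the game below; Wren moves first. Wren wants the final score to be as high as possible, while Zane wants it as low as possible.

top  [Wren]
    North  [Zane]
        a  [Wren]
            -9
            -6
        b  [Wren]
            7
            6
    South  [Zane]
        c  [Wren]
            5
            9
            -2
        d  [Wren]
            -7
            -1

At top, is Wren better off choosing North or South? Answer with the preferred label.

a (Wren): max(-9, -6) = -6
b (Wren): max(7, 6) = 7
North (Zane): min(-6, 7) = -6
c (Wren): max(5, 9, -2) = 9
d (Wren): max(-7, -1) = -1
South (Zane): min(9, -1) = -1
Wren prefers the higher value; North=-6, South=-1. South is better since -1 > -6.

South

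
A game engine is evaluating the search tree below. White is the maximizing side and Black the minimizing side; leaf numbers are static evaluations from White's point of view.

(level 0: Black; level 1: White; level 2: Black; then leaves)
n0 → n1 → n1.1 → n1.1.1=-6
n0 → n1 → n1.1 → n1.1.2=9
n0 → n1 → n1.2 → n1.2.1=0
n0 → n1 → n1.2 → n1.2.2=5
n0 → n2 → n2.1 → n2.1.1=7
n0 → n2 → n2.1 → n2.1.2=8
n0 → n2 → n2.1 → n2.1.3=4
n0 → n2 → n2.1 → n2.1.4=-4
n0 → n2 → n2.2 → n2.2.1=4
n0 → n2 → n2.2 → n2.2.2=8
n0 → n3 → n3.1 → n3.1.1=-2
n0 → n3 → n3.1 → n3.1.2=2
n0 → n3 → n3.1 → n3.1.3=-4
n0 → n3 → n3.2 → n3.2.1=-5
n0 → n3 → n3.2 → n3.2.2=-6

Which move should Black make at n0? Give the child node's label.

n1.1 (Black): min(-6, 9) = -6
n1.2 (Black): min(0, 5) = 0
n1 (White): max(-6, 0) = 0
n2.1 (Black): min(7, 8, 4, -4) = -4
n2.2 (Black): min(4, 8) = 4
n2 (White): max(-4, 4) = 4
n3.1 (Black): min(-2, 2, -4) = -4
n3.2 (Black): min(-5, -6) = -6
n3 (White): max(-4, -6) = -4
n0 (Black): min(0, 4, -4) = -4
Black at n0 wants the lowest of {n1=0, n2=4, n3=-4}, so chooses n3.

n3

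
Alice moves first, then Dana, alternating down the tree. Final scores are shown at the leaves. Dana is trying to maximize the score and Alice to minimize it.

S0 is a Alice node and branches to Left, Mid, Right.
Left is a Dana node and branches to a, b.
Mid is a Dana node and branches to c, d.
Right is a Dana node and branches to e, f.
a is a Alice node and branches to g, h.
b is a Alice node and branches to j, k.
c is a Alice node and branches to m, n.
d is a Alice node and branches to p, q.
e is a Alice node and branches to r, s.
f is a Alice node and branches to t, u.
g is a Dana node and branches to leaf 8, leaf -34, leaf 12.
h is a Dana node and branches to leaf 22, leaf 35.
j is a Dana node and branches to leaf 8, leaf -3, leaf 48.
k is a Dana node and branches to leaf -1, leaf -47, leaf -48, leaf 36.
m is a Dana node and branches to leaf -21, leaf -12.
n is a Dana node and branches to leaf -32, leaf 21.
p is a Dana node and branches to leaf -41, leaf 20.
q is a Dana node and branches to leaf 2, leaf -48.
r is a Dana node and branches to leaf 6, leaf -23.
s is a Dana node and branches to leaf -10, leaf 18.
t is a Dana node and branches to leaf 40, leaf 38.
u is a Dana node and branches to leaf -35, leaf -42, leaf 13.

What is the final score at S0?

g (Dana): max(8, -34, 12) = 12
h (Dana): max(22, 35) = 35
a (Alice): min(12, 35) = 12
j (Dana): max(8, -3, 48) = 48
k (Dana): max(-1, -47, -48, 36) = 36
b (Alice): min(48, 36) = 36
Left (Dana): max(12, 36) = 36
m (Dana): max(-21, -12) = -12
n (Dana): max(-32, 21) = 21
c (Alice): min(-12, 21) = -12
p (Dana): max(-41, 20) = 20
q (Dana): max(2, -48) = 2
d (Alice): min(20, 2) = 2
Mid (Dana): max(-12, 2) = 2
r (Dana): max(6, -23) = 6
s (Dana): max(-10, 18) = 18
e (Alice): min(6, 18) = 6
t (Dana): max(40, 38) = 40
u (Dana): max(-35, -42, 13) = 13
f (Alice): min(40, 13) = 13
Right (Dana): max(6, 13) = 13
S0 (Alice): min(36, 2, 13) = 2

2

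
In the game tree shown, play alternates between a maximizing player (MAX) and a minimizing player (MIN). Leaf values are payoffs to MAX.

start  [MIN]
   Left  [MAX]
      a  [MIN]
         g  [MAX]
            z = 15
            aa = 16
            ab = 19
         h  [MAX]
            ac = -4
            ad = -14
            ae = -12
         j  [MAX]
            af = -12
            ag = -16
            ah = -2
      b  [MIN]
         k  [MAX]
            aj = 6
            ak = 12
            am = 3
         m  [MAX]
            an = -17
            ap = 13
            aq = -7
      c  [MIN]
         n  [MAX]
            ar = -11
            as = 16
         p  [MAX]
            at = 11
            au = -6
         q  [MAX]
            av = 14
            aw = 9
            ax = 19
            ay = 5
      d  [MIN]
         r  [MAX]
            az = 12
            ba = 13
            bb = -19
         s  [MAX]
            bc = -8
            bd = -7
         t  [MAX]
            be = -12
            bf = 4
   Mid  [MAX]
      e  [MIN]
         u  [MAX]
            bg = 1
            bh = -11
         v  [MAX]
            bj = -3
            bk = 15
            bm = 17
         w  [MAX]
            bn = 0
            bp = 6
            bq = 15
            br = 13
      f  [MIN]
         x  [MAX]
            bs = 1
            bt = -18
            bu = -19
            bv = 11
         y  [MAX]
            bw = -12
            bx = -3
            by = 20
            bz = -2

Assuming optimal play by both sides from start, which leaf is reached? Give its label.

bv

g (MAX): max(15, 16, 19) = 19
h (MAX): max(-4, -14, -12) = -4
j (MAX): max(-12, -16, -2) = -2
a (MIN): min(19, -4, -2) = -4
k (MAX): max(6, 12, 3) = 12
m (MAX): max(-17, 13, -7) = 13
b (MIN): min(12, 13) = 12
n (MAX): max(-11, 16) = 16
p (MAX): max(11, -6) = 11
q (MAX): max(14, 9, 19, 5) = 19
c (MIN): min(16, 11, 19) = 11
r (MAX): max(12, 13, -19) = 13
s (MAX): max(-8, -7) = -7
t (MAX): max(-12, 4) = 4
d (MIN): min(13, -7, 4) = -7
Left (MAX): max(-4, 12, 11, -7) = 12
u (MAX): max(1, -11) = 1
v (MAX): max(-3, 15, 17) = 17
w (MAX): max(0, 6, 15, 13) = 15
e (MIN): min(1, 17, 15) = 1
x (MAX): max(1, -18, -19, 11) = 11
y (MAX): max(-12, -3, 20, -2) = 20
f (MIN): min(11, 20) = 11
Mid (MAX): max(1, 11) = 11
start (MIN): min(12, 11) = 11
At start, MIN picks Mid (lowest: 11).
At Mid, MAX picks f (highest: 11).
At f, MIN picks x (lowest: 11).
At x, MAX picks bv (highest: 11).
Terminal value 11.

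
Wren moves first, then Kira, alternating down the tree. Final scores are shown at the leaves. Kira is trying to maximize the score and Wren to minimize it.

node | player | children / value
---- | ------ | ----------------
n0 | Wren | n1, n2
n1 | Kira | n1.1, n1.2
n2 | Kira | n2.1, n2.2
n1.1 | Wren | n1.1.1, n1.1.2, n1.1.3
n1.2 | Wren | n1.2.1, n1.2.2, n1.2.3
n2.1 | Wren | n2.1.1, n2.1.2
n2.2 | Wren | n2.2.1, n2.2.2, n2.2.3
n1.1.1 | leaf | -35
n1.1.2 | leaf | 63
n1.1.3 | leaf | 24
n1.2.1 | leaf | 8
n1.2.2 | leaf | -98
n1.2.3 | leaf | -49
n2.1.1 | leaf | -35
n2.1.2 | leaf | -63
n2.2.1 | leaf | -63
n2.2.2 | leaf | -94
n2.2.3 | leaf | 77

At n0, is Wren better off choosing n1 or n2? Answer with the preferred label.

n2

n1.1 (Wren): min(-35, 63, 24) = -35
n1.2 (Wren): min(8, -98, -49) = -98
n1 (Kira): max(-35, -98) = -35
n2.1 (Wren): min(-35, -63) = -63
n2.2 (Wren): min(-63, -94, 77) = -94
n2 (Kira): max(-63, -94) = -63
Wren prefers the lower value; n1=-35, n2=-63. n2 is better since -63 < -35.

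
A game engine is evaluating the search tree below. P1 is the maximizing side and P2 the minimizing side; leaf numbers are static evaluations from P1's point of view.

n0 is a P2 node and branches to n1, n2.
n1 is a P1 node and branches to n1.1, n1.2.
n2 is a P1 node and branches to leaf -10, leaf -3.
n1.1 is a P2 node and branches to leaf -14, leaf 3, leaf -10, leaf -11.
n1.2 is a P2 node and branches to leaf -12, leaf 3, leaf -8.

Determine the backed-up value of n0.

-12

n1.1 (P2): min(-14, 3, -10, -11) = -14
n1.2 (P2): min(-12, 3, -8) = -12
n1 (P1): max(-14, -12) = -12
n2 (P1): max(-10, -3) = -3
n0 (P2): min(-12, -3) = -12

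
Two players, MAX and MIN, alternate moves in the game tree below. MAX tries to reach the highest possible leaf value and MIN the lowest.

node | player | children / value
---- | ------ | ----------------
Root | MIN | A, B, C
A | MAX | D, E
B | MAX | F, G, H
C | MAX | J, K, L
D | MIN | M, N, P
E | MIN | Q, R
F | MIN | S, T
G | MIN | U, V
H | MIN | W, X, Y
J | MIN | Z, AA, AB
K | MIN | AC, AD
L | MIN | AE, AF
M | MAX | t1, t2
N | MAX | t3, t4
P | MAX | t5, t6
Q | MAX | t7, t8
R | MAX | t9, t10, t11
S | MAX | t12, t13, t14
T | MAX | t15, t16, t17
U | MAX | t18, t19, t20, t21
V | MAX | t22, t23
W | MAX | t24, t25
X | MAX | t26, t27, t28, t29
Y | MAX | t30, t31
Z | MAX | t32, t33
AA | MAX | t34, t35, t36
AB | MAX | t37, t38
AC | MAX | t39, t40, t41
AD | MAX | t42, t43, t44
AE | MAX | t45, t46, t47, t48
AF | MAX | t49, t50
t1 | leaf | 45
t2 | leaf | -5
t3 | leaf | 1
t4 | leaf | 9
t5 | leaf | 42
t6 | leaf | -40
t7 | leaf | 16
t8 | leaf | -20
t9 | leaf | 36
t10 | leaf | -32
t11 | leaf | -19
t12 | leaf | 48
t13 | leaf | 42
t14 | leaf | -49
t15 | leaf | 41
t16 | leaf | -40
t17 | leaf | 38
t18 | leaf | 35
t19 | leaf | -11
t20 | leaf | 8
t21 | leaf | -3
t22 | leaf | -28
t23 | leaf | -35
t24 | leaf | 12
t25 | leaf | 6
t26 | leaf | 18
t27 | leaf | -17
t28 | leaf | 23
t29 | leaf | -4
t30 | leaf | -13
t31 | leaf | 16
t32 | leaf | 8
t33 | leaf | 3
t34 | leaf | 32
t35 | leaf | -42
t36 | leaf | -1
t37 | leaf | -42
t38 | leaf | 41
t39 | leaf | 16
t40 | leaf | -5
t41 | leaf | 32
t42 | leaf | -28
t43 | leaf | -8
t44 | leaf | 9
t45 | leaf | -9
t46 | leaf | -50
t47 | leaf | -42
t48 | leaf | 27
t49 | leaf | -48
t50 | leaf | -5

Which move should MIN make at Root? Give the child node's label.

C

M (MAX): max(45, -5) = 45
N (MAX): max(1, 9) = 9
P (MAX): max(42, -40) = 42
D (MIN): min(45, 9, 42) = 9
Q (MAX): max(16, -20) = 16
R (MAX): max(36, -32, -19) = 36
E (MIN): min(16, 36) = 16
A (MAX): max(9, 16) = 16
S (MAX): max(48, 42, -49) = 48
T (MAX): max(41, -40, 38) = 41
F (MIN): min(48, 41) = 41
U (MAX): max(35, -11, 8, -3) = 35
V (MAX): max(-28, -35) = -28
G (MIN): min(35, -28) = -28
W (MAX): max(12, 6) = 12
X (MAX): max(18, -17, 23, -4) = 23
Y (MAX): max(-13, 16) = 16
H (MIN): min(12, 23, 16) = 12
B (MAX): max(41, -28, 12) = 41
Z (MAX): max(8, 3) = 8
AA (MAX): max(32, -42, -1) = 32
AB (MAX): max(-42, 41) = 41
J (MIN): min(8, 32, 41) = 8
AC (MAX): max(16, -5, 32) = 32
AD (MAX): max(-28, -8, 9) = 9
K (MIN): min(32, 9) = 9
AE (MAX): max(-9, -50, -42, 27) = 27
AF (MAX): max(-48, -5) = -5
L (MIN): min(27, -5) = -5
C (MAX): max(8, 9, -5) = 9
Root (MIN): min(16, 41, 9) = 9
MIN at Root wants the lowest of {A=16, B=41, C=9}, so chooses C.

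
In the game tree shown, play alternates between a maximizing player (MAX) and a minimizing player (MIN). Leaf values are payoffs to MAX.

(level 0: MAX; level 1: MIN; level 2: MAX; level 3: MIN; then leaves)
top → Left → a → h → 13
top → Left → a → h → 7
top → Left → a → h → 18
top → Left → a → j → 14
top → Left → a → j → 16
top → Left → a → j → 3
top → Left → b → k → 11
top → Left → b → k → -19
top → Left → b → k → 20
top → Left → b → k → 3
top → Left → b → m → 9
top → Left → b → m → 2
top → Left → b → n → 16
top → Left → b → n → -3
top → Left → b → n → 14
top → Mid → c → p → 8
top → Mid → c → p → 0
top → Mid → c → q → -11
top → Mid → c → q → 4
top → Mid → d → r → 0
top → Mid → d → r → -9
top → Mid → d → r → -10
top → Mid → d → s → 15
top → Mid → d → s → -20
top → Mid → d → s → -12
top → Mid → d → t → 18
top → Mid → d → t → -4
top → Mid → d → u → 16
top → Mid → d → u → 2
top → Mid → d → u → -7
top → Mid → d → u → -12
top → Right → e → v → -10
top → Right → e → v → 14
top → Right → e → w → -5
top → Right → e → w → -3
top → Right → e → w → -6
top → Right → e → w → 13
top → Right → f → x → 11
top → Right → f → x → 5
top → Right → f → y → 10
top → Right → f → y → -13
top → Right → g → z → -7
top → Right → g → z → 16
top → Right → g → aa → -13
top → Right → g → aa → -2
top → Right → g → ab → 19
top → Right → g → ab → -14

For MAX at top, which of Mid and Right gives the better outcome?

Mid

p (MIN): min(8, 0) = 0
q (MIN): min(-11, 4) = -11
c (MAX): max(0, -11) = 0
r (MIN): min(0, -9, -10) = -10
s (MIN): min(15, -20, -12) = -20
t (MIN): min(18, -4) = -4
u (MIN): min(16, 2, -7, -12) = -12
d (MAX): max(-10, -20, -4, -12) = -4
Mid (MIN): min(0, -4) = -4
v (MIN): min(-10, 14) = -10
w (MIN): min(-5, -3, -6, 13) = -6
e (MAX): max(-10, -6) = -6
x (MIN): min(11, 5) = 5
y (MIN): min(10, -13) = -13
f (MAX): max(5, -13) = 5
z (MIN): min(-7, 16) = -7
aa (MIN): min(-13, -2) = -13
ab (MIN): min(19, -14) = -14
g (MAX): max(-7, -13, -14) = -7
Right (MIN): min(-6, 5, -7) = -7
MAX prefers the higher value; Mid=-4, Right=-7. Mid is better since -4 > -7.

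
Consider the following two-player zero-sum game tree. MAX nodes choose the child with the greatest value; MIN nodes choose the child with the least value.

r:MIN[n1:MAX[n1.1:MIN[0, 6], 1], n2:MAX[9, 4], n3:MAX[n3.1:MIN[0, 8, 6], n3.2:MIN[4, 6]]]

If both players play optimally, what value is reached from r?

1

n1.1 (MIN): min(0, 6) = 0
n1 (MAX): max(0, 1) = 1
n2 (MAX): max(9, 4) = 9
n3.1 (MIN): min(0, 8, 6) = 0
n3.2 (MIN): min(4, 6) = 4
n3 (MAX): max(0, 4) = 4
r (MIN): min(1, 9, 4) = 1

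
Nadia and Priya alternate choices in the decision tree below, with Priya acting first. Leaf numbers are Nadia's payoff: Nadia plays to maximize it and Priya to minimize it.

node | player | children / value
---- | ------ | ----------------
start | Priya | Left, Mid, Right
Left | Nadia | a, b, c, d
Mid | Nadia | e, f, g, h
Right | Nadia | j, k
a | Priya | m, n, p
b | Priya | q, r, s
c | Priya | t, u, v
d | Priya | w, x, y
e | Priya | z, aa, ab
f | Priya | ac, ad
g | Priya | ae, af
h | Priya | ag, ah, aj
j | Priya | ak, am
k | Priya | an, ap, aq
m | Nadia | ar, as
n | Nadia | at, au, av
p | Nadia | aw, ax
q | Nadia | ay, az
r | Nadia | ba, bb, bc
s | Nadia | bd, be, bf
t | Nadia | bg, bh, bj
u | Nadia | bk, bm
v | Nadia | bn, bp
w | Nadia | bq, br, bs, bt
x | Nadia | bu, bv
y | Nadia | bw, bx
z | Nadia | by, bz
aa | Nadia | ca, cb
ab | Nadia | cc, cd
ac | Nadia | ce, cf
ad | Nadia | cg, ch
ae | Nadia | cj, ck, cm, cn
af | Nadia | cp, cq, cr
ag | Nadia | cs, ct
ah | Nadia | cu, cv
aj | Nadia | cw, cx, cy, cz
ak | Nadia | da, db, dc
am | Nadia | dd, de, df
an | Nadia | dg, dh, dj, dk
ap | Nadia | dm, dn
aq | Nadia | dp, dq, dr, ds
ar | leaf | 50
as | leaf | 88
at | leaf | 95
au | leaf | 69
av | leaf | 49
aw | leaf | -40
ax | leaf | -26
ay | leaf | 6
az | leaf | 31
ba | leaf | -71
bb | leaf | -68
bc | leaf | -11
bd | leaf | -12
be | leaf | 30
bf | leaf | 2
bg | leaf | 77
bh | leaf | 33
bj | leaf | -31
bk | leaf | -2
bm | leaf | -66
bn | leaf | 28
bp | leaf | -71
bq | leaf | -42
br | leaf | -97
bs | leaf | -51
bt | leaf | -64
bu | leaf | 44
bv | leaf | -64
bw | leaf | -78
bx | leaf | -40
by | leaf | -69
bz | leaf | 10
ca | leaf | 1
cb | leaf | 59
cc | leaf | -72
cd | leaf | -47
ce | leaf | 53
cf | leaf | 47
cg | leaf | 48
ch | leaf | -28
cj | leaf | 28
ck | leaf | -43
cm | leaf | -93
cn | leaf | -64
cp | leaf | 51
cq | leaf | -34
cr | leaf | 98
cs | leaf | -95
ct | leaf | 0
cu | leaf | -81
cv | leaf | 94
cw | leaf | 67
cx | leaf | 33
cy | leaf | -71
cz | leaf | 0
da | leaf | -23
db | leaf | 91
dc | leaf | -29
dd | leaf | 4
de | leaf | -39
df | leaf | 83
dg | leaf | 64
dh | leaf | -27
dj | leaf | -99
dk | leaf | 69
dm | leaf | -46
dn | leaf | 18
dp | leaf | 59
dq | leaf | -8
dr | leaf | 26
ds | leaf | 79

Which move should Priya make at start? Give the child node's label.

Left

m (Nadia): max(50, 88) = 88
n (Nadia): max(95, 69, 49) = 95
p (Nadia): max(-40, -26) = -26
a (Priya): min(88, 95, -26) = -26
q (Nadia): max(6, 31) = 31
r (Nadia): max(-71, -68, -11) = -11
s (Nadia): max(-12, 30, 2) = 30
b (Priya): min(31, -11, 30) = -11
t (Nadia): max(77, 33, -31) = 77
u (Nadia): max(-2, -66) = -2
v (Nadia): max(28, -71) = 28
c (Priya): min(77, -2, 28) = -2
w (Nadia): max(-42, -97, -51, -64) = -42
x (Nadia): max(44, -64) = 44
y (Nadia): max(-78, -40) = -40
d (Priya): min(-42, 44, -40) = -42
Left (Nadia): max(-26, -11, -2, -42) = -2
z (Nadia): max(-69, 10) = 10
aa (Nadia): max(1, 59) = 59
ab (Nadia): max(-72, -47) = -47
e (Priya): min(10, 59, -47) = -47
ac (Nadia): max(53, 47) = 53
ad (Nadia): max(48, -28) = 48
f (Priya): min(53, 48) = 48
ae (Nadia): max(28, -43, -93, -64) = 28
af (Nadia): max(51, -34, 98) = 98
g (Priya): min(28, 98) = 28
ag (Nadia): max(-95, 0) = 0
ah (Nadia): max(-81, 94) = 94
aj (Nadia): max(67, 33, -71, 0) = 67
h (Priya): min(0, 94, 67) = 0
Mid (Nadia): max(-47, 48, 28, 0) = 48
ak (Nadia): max(-23, 91, -29) = 91
am (Nadia): max(4, -39, 83) = 83
j (Priya): min(91, 83) = 83
an (Nadia): max(64, -27, -99, 69) = 69
ap (Nadia): max(-46, 18) = 18
aq (Nadia): max(59, -8, 26, 79) = 79
k (Priya): min(69, 18, 79) = 18
Right (Nadia): max(83, 18) = 83
start (Priya): min(-2, 48, 83) = -2
Priya at start wants the lowest of {Left=-2, Mid=48, Right=83}, so chooses Left.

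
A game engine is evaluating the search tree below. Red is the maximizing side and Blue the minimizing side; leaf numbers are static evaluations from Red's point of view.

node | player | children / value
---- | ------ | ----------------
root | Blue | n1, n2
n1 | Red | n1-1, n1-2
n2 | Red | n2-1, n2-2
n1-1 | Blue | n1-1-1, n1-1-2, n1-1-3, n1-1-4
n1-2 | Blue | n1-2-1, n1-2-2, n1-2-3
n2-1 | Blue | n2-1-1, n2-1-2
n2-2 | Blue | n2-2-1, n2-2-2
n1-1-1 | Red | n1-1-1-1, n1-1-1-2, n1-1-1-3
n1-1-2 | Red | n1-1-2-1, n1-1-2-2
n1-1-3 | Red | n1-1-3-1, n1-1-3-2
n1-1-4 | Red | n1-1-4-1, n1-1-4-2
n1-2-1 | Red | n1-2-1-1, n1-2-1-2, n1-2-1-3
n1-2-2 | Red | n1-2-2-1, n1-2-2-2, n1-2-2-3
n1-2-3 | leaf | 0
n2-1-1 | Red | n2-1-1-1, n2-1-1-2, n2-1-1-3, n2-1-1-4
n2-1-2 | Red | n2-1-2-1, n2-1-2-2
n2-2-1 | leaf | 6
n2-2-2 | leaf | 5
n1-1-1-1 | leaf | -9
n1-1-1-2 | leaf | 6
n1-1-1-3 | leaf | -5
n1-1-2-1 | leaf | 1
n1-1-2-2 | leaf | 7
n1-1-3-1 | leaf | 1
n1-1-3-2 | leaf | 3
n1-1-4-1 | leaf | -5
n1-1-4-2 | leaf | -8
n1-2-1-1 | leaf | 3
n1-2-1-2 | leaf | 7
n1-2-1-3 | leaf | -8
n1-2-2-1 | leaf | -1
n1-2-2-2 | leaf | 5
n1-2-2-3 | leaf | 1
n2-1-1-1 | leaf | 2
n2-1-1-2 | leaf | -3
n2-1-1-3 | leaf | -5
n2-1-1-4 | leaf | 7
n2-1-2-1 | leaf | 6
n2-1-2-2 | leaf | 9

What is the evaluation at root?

0

n1-1-1 (Red): max(-9, 6, -5) = 6
n1-1-2 (Red): max(1, 7) = 7
n1-1-3 (Red): max(1, 3) = 3
n1-1-4 (Red): max(-5, -8) = -5
n1-1 (Blue): min(6, 7, 3, -5) = -5
n1-2-1 (Red): max(3, 7, -8) = 7
n1-2-2 (Red): max(-1, 5, 1) = 5
n1-2 (Blue): min(7, 5, 0) = 0
n1 (Red): max(-5, 0) = 0
n2-1-1 (Red): max(2, -3, -5, 7) = 7
n2-1-2 (Red): max(6, 9) = 9
n2-1 (Blue): min(7, 9) = 7
n2-2 (Blue): min(6, 5) = 5
n2 (Red): max(7, 5) = 7
root (Blue): min(0, 7) = 0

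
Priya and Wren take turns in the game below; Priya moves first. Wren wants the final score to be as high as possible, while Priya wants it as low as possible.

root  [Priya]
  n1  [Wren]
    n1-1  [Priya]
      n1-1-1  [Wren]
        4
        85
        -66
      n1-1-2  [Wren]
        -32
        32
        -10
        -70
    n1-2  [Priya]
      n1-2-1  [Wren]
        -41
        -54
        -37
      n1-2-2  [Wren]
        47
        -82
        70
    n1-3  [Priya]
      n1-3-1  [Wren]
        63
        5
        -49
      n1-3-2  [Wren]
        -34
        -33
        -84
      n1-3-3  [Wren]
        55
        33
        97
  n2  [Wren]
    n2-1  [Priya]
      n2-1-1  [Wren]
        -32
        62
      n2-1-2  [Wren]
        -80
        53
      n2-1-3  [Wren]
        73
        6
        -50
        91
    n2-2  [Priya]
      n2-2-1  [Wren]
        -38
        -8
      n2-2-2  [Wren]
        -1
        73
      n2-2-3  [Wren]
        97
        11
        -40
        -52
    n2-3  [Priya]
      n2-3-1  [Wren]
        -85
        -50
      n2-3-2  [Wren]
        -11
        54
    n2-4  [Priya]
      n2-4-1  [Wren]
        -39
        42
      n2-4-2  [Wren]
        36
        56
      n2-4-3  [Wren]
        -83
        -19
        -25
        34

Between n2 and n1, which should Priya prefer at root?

n2-1-1 (Wren): max(-32, 62) = 62
n2-1-2 (Wren): max(-80, 53) = 53
n2-1-3 (Wren): max(73, 6, -50, 91) = 91
n2-1 (Priya): min(62, 53, 91) = 53
n2-2-1 (Wren): max(-38, -8) = -8
n2-2-2 (Wren): max(-1, 73) = 73
n2-2-3 (Wren): max(97, 11, -40, -52) = 97
n2-2 (Priya): min(-8, 73, 97) = -8
n2-3-1 (Wren): max(-85, -50) = -50
n2-3-2 (Wren): max(-11, 54) = 54
n2-3 (Priya): min(-50, 54) = -50
n2-4-1 (Wren): max(-39, 42) = 42
n2-4-2 (Wren): max(36, 56) = 56
n2-4-3 (Wren): max(-83, -19, -25, 34) = 34
n2-4 (Priya): min(42, 56, 34) = 34
n2 (Wren): max(53, -8, -50, 34) = 53
n1-1-1 (Wren): max(4, 85, -66) = 85
n1-1-2 (Wren): max(-32, 32, -10, -70) = 32
n1-1 (Priya): min(85, 32) = 32
n1-2-1 (Wren): max(-41, -54, -37) = -37
n1-2-2 (Wren): max(47, -82, 70) = 70
n1-2 (Priya): min(-37, 70) = -37
n1-3-1 (Wren): max(63, 5, -49) = 63
n1-3-2 (Wren): max(-34, -33, -84) = -33
n1-3-3 (Wren): max(55, 33, 97) = 97
n1-3 (Priya): min(63, -33, 97) = -33
n1 (Wren): max(32, -37, -33) = 32
Priya prefers the lower value; n2=53, n1=32. n1 is better since 32 < 53.

n1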